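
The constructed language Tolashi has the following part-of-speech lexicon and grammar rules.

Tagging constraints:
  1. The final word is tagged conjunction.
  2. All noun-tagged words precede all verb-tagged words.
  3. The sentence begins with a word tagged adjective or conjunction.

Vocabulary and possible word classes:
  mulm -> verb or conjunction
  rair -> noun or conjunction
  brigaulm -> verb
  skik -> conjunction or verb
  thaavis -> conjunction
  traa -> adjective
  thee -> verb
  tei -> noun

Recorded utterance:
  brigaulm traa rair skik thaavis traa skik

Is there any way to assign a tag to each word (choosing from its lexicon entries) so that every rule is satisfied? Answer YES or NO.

NO

Candidates per position — 1:brigaulm {verb}; 2:traa {adjective}; 3:rair {noun,conjunction}; 4:skik {conjunction,verb}; 5:thaavis {conjunction}; 6:traa {adjective}; 7:skik {conjunction,verb}.
Rule 3 cannot be satisfied by any choice of tags from the lexicon.
So there is no consistent tagging.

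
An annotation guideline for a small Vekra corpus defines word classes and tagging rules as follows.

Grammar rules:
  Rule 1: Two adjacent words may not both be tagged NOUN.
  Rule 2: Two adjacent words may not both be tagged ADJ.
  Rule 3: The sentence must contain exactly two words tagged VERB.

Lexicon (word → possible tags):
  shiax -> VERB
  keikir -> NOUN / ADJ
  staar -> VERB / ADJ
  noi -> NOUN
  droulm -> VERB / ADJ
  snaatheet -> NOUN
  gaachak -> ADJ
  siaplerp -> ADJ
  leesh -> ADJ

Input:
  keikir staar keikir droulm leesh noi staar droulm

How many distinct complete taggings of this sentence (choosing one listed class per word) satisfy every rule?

Candidates per position — 1:keikir {NOUN,ADJ}; 2:staar {VERB,ADJ}; 3:keikir {NOUN,ADJ}; 4:droulm {VERB,ADJ}; 5:leesh {ADJ}; 6:noi {NOUN}; 7:staar {VERB,ADJ}; 8:droulm {VERB,ADJ}.
There are 64 candidate sequences in total.
The sequences that satisfy every rule: NOUN ADJ NOUN VERB ADJ NOUN VERB ADJ; NOUN ADJ NOUN VERB ADJ NOUN ADJ VERB.
Count = 2.

2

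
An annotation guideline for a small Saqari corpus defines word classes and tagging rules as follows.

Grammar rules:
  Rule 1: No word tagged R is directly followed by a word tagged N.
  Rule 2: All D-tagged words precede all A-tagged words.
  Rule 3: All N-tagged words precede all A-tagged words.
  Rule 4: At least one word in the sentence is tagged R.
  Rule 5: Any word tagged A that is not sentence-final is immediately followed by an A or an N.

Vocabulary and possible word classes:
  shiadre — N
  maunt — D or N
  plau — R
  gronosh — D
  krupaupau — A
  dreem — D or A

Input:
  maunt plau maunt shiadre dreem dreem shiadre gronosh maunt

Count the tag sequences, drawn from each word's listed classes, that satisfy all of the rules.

4

Candidates per position — 1:maunt {D,N}; 2:plau {R}; 3:maunt {D,N}; 4:shiadre {N}; 5:dreem {D,A}; 6:dreem {D,A}; 7:shiadre {N}; 8:gronosh {D}; 9:maunt {D,N}.
There are 32 candidate sequences in total.
The sequences that satisfy every rule: D R D N D D N D D; D R D N D D N D N; N R D N D D N D D; N R D N D D N D N.
Count = 4.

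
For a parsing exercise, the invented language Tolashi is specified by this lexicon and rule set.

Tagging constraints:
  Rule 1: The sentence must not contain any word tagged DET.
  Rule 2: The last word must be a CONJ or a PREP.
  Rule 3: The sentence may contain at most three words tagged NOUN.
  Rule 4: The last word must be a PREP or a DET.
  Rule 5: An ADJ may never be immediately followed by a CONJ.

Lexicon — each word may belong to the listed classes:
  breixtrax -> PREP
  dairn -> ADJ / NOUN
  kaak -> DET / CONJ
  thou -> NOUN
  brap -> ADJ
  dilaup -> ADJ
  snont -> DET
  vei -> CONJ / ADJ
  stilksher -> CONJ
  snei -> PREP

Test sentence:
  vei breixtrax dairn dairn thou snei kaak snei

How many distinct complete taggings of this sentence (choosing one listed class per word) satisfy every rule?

Candidates per position — 1:vei {CONJ,ADJ}; 2:breixtrax {PREP}; 3:dairn {ADJ,NOUN}; 4:dairn {ADJ,NOUN}; 5:thou {NOUN}; 6:snei {PREP}; 7:kaak {DET,CONJ}; 8:snei {PREP}.
There are 16 candidate sequences in total.
Checking each against the rules leaves 8 sequences.
Count = 8.

8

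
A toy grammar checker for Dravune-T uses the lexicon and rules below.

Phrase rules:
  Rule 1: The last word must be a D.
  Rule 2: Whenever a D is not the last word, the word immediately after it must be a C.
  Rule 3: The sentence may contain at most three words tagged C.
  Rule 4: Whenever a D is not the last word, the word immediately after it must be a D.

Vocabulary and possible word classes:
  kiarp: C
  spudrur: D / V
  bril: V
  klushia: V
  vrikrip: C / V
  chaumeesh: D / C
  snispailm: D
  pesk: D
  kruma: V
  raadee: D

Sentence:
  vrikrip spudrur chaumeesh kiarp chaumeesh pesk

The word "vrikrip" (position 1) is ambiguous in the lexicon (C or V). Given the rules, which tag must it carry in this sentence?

V

Candidates per position — 1:vrikrip {C,V}; 2:spudrur {D,V}; 3:chaumeesh {D,C}; 4:kiarp {C}; 5:chaumeesh {D,C}; 6:pesk {D}.
At position 2, choosing D makes rule 4 impossible to satisfy; hence V.
At position 3, choosing D makes rule 4 impossible to satisfy; hence C.
At position 5, choosing D makes rule 2 impossible to satisfy; hence C.
At position 1, choosing C makes rule 3 impossible to satisfy; hence V.
The only consistent sequence is: V V C C C D.
Check: rule 1 satisfied; rule 2 satisfied; rule 3 satisfied; rule 4 satisfied.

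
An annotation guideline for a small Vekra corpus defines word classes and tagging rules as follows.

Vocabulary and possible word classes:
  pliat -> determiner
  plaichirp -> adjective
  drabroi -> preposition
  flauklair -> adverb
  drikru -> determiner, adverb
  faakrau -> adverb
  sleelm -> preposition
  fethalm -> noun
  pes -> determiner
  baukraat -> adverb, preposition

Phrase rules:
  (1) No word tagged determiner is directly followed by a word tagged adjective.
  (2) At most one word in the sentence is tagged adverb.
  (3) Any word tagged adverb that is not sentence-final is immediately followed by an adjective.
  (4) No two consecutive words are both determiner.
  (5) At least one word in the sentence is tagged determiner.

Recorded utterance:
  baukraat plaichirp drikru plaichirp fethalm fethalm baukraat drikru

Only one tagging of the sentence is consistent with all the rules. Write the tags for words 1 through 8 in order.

preposition adjective adverb adjective noun noun preposition determiner

Candidates per position — 1:baukraat {adverb,preposition}; 2:plaichirp {adjective}; 3:drikru {determiner,adverb}; 4:plaichirp {adjective}; 5:fethalm {noun}; 6:fethalm {noun}; 7:baukraat {adverb,preposition}; 8:drikru {determiner,adverb}.
Position 3: tagging it determiner would leave rule 1 unsatisfiable, so it must be adverb.
Position 7: tagging it adverb would leave rule 2 unsatisfiable, so it must be preposition.
Position 8: tagging it adverb would leave rule 2 unsatisfiable, so it must be determiner.
Position 1: tagging it adverb would leave rule 2 unsatisfiable, so it must be preposition.
The only consistent sequence is: preposition adjective adverb adjective noun noun preposition determiner.
Checking: rule 1 ok; rule 2 ok; rule 3 ok; rule 4 ok; rule 5 ok.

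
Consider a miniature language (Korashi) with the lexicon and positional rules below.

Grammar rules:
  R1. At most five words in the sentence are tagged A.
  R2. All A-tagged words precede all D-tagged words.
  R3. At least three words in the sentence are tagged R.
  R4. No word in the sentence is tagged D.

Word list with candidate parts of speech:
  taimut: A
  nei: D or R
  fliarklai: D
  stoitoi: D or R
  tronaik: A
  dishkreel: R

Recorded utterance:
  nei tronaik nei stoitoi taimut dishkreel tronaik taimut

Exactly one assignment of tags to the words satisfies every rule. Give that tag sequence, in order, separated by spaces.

Candidates per position — 1:nei {D,R}; 2:tronaik {A}; 3:nei {D,R}; 4:stoitoi {D,R}; 5:taimut {A}; 6:dishkreel {R}; 7:tronaik {A}; 8:taimut {A}.
Word 1 cannot be D — rule 2 would then fail for every completion. It is R.
Word 3 cannot be D — rule 2 would then fail for every completion. It is R.
Word 4 cannot be D — rule 2 would then fail for every completion. It is R.
The only consistent sequence is: R A R R A R A A.
Verifying each rule — rule 1 holds; rule 2 holds; rule 3 holds; rule 4 holds.

R A R R A R A A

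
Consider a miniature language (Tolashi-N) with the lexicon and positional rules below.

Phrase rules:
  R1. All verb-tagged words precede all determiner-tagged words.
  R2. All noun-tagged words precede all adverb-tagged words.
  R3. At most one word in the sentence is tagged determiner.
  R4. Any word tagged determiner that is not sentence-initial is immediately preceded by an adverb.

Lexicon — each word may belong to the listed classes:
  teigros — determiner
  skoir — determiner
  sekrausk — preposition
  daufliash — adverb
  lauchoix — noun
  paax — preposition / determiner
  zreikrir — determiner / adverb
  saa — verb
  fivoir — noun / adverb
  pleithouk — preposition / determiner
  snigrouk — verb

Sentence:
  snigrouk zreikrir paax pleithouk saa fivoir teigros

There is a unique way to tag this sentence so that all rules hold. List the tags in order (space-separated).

Candidates per position — 1:snigrouk {verb}; 2:zreikrir {determiner,adverb}; 3:paax {preposition,determiner}; 4:pleithouk {preposition,determiner}; 5:saa {verb}; 6:fivoir {noun,adverb}; 7:teigros {determiner}.
Position 2: tagging it determiner would leave rule 1 unsatisfiable, so it must be adverb.
Position 3: tagging it determiner would leave rule 1 unsatisfiable, so it must be preposition.
Position 4: tagging it determiner would leave rule 1 unsatisfiable, so it must be preposition.
Position 6: tagging it noun would leave rule 2 unsatisfiable, so it must be adverb.
So the tagging must be: verb adverb preposition preposition verb adverb determiner.
Checking: rule 1 ✓; rule 2 ✓; rule 3 ✓; rule 4 ✓.

verb adverb preposition preposition verb adverb determiner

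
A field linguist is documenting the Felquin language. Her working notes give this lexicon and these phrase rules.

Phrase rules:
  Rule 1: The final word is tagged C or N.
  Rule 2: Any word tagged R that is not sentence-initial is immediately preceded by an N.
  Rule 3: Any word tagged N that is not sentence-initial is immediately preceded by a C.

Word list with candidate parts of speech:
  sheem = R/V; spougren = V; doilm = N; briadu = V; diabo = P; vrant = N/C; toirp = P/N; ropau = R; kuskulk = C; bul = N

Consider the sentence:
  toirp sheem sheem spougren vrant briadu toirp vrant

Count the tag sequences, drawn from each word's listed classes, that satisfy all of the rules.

Candidates per position — 1:toirp {P,N}; 2:sheem {R,V}; 3:sheem {R,V}; 4:spougren {V}; 5:vrant {N,C}; 6:briadu {V}; 7:toirp {P,N}; 8:vrant {N,C}.
There are 64 candidate sequences in total.
The sequences that satisfy every rule: P V V V C V P C; N R V V C V P C; N V V V C V P C.
Count = 3.

3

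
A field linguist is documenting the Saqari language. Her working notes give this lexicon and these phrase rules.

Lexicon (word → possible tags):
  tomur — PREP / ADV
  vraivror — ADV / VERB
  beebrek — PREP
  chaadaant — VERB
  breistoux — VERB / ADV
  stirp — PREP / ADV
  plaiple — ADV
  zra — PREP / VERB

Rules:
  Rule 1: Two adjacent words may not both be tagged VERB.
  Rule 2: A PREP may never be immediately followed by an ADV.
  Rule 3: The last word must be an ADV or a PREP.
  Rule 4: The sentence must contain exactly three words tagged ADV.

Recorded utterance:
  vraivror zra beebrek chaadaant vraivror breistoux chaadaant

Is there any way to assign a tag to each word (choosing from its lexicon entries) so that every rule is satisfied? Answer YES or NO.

NO

Candidates per position — 1:vraivror {ADV,VERB}; 2:zra {PREP,VERB}; 3:beebrek {PREP}; 4:chaadaant {VERB}; 5:vraivror {ADV,VERB}; 6:breistoux {VERB,ADV}; 7:chaadaant {VERB}.
Rule 3 cannot be satisfied by any choice of tags from the lexicon.
So there is no consistent tagging.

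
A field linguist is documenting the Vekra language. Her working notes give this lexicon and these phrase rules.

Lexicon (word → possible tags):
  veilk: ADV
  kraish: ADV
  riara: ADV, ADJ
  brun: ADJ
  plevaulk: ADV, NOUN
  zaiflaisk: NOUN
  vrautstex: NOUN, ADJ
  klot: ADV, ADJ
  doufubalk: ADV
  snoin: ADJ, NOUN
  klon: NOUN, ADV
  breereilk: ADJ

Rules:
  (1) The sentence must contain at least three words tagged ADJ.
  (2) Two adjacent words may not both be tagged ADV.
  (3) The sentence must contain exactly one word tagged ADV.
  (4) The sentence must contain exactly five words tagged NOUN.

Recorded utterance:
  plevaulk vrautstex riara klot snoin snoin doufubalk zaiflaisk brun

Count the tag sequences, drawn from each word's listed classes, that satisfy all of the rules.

Candidates per position — 1:plevaulk {ADV,NOUN}; 2:vrautstex {NOUN,ADJ}; 3:riara {ADV,ADJ}; 4:klot {ADV,ADJ}; 5:snoin {ADJ,NOUN}; 6:snoin {ADJ,NOUN}; 7:doufubalk {ADV}; 8:zaiflaisk {NOUN}; 9:brun {ADJ}.
There are 64 candidate sequences in total.
The sequences that satisfy every rule: NOUN NOUN ADJ ADJ NOUN NOUN ADV NOUN ADJ.
Count = 1.

1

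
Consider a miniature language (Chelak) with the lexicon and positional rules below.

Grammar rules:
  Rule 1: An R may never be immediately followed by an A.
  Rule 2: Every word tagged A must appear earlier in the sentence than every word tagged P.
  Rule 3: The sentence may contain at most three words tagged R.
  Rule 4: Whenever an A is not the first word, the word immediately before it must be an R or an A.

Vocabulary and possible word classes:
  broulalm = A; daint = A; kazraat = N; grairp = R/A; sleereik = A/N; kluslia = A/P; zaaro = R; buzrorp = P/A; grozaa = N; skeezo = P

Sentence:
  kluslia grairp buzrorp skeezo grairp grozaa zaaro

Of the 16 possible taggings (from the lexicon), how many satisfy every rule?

4

Candidates per position — 1:kluslia {A,P}; 2:grairp {R,A}; 3:buzrorp {P,A}; 4:skeezo {P}; 5:grairp {R,A}; 6:grozaa {N}; 7:zaaro {R}.
There are 16 candidate sequences in total.
The sequences that satisfy every rule: A R P P R N R; A A P P R N R; A A A P R N R; P R P P R N R.
Count = 4.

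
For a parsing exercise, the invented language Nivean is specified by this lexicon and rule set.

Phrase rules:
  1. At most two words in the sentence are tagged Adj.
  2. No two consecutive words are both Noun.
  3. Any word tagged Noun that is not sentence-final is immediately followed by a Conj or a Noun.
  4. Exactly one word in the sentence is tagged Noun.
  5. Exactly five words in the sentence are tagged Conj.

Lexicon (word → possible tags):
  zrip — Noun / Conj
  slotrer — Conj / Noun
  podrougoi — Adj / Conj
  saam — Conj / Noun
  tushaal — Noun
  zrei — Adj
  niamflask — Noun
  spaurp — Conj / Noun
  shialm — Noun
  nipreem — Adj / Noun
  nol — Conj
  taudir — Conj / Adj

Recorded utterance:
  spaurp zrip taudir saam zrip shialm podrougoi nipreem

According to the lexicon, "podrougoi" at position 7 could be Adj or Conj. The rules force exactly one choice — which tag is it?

Conj

Candidates per position — 1:spaurp {Conj,Noun}; 2:zrip {Noun,Conj}; 3:taudir {Conj,Adj}; 4:saam {Conj,Noun}; 5:zrip {Noun,Conj}; 6:shialm {Noun}; 7:podrougoi {Adj,Conj}; 8:nipreem {Adj,Noun}.
Word 1 cannot be Noun — rule 4 would then fail for every completion. It is Conj.
Word 2 cannot be Noun — rule 4 would then fail for every completion. It is Conj.
Word 4 cannot be Noun — rule 4 would then fail for every completion. It is Conj.
Word 5 cannot be Noun — rule 2 would then fail for every completion. It is Conj.
Word 7 cannot be Adj — rule 3 would then fail for every completion. It is Conj.
Word 8 cannot be Noun — rule 4 would then fail for every completion. It is Adj.
Word 3 cannot be Conj — rule 5 would then fail for every completion. It is Adj.
The unique satisfying tagging is: Conj Conj Adj Conj Conj Noun Conj Adj.
Check: rule 1 holds; rule 2 holds; rule 3 holds; rule 4 holds; rule 5 holds.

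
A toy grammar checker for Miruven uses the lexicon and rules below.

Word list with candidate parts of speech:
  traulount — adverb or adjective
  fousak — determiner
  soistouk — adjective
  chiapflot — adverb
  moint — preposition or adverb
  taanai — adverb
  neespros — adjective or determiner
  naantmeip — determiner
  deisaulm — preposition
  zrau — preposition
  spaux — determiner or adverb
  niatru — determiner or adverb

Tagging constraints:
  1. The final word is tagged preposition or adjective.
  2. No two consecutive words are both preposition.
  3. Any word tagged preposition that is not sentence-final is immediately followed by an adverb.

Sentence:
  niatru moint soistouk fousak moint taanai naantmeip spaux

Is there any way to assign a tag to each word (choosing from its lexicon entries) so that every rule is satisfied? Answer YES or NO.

Candidates per position — 1:niatru {determiner,adverb}; 2:moint {preposition,adverb}; 3:soistouk {adjective}; 4:fousak {determiner}; 5:moint {preposition,adverb}; 6:taanai {adverb}; 7:naantmeip {determiner}; 8:spaux {determiner,adverb}.
Rule 1 cannot be satisfied by any choice of tags from the lexicon.
So there is no consistent tagging.

NO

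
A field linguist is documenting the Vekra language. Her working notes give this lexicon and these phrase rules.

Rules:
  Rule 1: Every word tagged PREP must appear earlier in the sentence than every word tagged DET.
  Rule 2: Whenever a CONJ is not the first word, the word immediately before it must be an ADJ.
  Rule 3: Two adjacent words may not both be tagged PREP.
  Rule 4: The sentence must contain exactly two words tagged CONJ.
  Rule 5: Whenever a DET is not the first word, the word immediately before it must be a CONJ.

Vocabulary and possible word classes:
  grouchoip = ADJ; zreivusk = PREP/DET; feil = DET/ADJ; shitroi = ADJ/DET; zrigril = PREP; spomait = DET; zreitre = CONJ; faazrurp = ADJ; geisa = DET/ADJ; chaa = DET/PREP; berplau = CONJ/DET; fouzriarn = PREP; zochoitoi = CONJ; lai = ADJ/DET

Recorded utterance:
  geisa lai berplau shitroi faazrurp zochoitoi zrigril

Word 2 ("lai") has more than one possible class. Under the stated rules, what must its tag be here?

Candidates per position — 1:geisa {DET,ADJ}; 2:lai {ADJ,DET}; 3:berplau {CONJ,DET}; 4:shitroi {ADJ,DET}; 5:faazrurp {ADJ}; 6:zochoitoi {CONJ}; 7:zrigril {PREP}.
If word 1 were DET, no tagging could satisfy rule 1; so word 1 is ADJ.
If word 2 were DET, no tagging could satisfy rule 1; so word 2 is ADJ.
If word 3 were DET, no tagging could satisfy rule 1; so word 3 is CONJ.
If word 4 were DET, no tagging could satisfy rule 1; so word 4 is ADJ.
That leaves exactly one tagging: ADJ ADJ CONJ ADJ ADJ CONJ PREP.
Rule-by-rule: rule 1 ok; rule 2 ok; rule 3 ok; rule 4 ok; rule 5 ok.

ADJ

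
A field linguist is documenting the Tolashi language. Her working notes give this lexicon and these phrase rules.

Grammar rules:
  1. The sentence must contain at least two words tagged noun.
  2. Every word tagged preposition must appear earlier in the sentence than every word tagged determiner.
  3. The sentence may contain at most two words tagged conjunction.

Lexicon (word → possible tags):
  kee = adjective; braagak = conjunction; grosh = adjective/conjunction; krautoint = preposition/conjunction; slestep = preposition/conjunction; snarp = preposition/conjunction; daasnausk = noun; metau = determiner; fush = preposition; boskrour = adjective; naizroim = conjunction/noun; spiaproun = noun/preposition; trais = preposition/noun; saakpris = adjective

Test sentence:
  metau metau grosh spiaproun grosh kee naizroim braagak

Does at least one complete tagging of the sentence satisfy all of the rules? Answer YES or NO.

YES

Candidates per position — 1:metau {determiner}; 2:metau {determiner}; 3:grosh {adjective,conjunction}; 4:spiaproun {noun,preposition}; 5:grosh {adjective,conjunction}; 6:kee {adjective}; 7:naizroim {conjunction,noun}; 8:braagak {conjunction}.
One satisfying assignment: determiner determiner conjunction noun adjective adjective noun conjunction.
Check: rule 1 ✓; rule 2 ✓; rule 3 ✓.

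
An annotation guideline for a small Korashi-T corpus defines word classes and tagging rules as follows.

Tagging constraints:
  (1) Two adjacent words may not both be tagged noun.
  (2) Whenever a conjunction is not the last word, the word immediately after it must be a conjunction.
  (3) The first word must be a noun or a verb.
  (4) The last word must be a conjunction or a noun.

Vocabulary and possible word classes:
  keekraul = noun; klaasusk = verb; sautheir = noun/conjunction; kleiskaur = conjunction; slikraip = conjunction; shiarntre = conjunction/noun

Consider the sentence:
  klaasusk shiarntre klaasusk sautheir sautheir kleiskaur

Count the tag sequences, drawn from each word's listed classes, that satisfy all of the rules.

Candidates per position — 1:klaasusk {verb}; 2:shiarntre {conjunction,noun}; 3:klaasusk {verb}; 4:sautheir {noun,conjunction}; 5:sautheir {noun,conjunction}; 6:kleiskaur {conjunction}.
There are 8 candidate sequences in total.
The sequences that satisfy every rule: verb noun verb noun conjunction conjunction; verb noun verb conjunction conjunction conjunction.
Count = 2.

2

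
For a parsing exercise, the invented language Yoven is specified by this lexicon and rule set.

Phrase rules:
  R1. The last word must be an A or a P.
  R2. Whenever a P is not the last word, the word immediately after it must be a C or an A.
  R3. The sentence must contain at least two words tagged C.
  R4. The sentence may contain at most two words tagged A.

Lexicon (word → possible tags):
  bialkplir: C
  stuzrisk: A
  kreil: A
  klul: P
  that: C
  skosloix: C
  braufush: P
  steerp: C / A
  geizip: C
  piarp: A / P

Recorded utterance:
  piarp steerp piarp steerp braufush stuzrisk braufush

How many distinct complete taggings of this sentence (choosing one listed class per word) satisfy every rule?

Candidates per position — 1:piarp {A,P}; 2:steerp {C,A}; 3:piarp {A,P}; 4:steerp {C,A}; 5:braufush {P}; 6:stuzrisk {A}; 7:braufush {P}.
There are 16 candidate sequences in total.
The sequences that satisfy every rule: A C P C P A P; P C A C P A P; P C P C P A P.
Count = 3.

3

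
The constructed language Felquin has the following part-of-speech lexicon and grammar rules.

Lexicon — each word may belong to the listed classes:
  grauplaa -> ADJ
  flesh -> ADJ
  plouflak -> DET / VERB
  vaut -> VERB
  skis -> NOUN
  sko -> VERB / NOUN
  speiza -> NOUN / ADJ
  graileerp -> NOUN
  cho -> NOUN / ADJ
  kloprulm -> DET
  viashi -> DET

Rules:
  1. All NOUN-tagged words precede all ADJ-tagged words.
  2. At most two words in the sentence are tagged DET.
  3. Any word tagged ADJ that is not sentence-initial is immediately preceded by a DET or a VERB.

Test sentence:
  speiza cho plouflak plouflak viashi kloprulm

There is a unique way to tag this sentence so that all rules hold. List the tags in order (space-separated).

Candidates per position — 1:speiza {NOUN,ADJ}; 2:cho {NOUN,ADJ}; 3:plouflak {DET,VERB}; 4:plouflak {DET,VERB}; 5:viashi {DET}; 6:kloprulm {DET}.
If word 2 were ADJ, no tagging could satisfy rule 3; so word 2 is NOUN.
If word 3 were DET, no tagging could satisfy rule 2; so word 3 is VERB.
If word 4 were DET, no tagging could satisfy rule 2; so word 4 is VERB.
If word 1 were ADJ, no tagging could satisfy rule 1; so word 1 is NOUN.
So the tagging must be: NOUN NOUN VERB VERB DET DET.
Rule-by-rule: rule 1 ✓; rule 2 ✓; rule 3 ✓.

NOUN NOUN VERB VERB DET DET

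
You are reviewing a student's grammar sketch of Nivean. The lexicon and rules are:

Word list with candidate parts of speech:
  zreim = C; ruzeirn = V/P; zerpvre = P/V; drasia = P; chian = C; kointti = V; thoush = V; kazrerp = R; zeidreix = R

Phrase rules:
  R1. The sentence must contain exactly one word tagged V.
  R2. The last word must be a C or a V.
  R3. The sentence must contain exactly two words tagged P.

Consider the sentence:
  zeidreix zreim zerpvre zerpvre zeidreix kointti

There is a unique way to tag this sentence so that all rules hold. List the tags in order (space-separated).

R C P P R V

Candidates per position — 1:zeidreix {R}; 2:zreim {C}; 3:zerpvre {P,V}; 4:zerpvre {P,V}; 5:zeidreix {R}; 6:kointti {V}.
If word 3 were V, no tagging could satisfy rule 1; so word 3 is P.
If word 4 were V, no tagging could satisfy rule 1; so word 4 is P.
The unique satisfying tagging is: R C P P R V.
Check: rule 1 satisfied; rule 2 satisfied; rule 3 satisfied.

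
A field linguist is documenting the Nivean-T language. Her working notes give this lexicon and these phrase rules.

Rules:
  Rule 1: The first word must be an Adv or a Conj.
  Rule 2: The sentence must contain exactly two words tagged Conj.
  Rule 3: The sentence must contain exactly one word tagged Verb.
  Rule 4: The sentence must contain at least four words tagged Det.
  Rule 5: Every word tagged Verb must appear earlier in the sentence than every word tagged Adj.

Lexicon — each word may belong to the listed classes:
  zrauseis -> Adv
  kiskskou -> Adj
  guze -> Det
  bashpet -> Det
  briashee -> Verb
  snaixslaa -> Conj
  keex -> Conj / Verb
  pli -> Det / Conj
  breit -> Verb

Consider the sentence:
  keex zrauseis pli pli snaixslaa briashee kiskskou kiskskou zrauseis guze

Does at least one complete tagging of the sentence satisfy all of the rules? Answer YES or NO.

Candidates per position — 1:keex {Conj,Verb}; 2:zrauseis {Adv}; 3:pli {Det,Conj}; 4:pli {Det,Conj}; 5:snaixslaa {Conj}; 6:briashee {Verb}; 7:kiskskou {Adj}; 8:kiskskou {Adj}; 9:zrauseis {Adv}; 10:guze {Det}.
Rule 4 cannot be satisfied by any choice of tags from the lexicon.
So there is no consistent tagging.

NO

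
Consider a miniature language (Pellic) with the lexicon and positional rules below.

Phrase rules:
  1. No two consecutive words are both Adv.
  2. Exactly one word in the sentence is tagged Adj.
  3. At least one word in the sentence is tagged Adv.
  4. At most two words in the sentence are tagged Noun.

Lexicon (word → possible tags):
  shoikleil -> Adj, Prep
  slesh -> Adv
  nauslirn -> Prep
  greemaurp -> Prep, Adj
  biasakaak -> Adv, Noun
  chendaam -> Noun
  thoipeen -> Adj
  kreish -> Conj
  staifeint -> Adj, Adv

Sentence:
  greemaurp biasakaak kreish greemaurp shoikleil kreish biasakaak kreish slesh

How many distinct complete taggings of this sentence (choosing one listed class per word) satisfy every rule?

12

Candidates per position — 1:greemaurp {Prep,Adj}; 2:biasakaak {Adv,Noun}; 3:kreish {Conj}; 4:greemaurp {Prep,Adj}; 5:shoikleil {Adj,Prep}; 6:kreish {Conj}; 7:biasakaak {Adv,Noun}; 8:kreish {Conj}; 9:slesh {Adv}.
There are 32 candidate sequences in total.
Checking each against the rules leaves 12 sequences.
Count = 12.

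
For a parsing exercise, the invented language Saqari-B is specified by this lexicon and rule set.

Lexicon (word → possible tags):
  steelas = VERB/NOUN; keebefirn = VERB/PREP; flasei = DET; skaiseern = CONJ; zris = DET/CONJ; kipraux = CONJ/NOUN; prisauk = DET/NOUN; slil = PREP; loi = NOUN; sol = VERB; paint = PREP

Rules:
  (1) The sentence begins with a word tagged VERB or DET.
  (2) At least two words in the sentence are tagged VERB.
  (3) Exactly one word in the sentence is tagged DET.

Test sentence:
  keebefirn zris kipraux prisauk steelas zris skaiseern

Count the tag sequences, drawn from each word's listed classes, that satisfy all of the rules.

6

Candidates per position — 1:keebefirn {VERB,PREP}; 2:zris {DET,CONJ}; 3:kipraux {CONJ,NOUN}; 4:prisauk {DET,NOUN}; 5:steelas {VERB,NOUN}; 6:zris {DET,CONJ}; 7:skaiseern {CONJ}.
There are 64 candidate sequences in total.
Checking each against the rules leaves 6 sequences.
Count = 6.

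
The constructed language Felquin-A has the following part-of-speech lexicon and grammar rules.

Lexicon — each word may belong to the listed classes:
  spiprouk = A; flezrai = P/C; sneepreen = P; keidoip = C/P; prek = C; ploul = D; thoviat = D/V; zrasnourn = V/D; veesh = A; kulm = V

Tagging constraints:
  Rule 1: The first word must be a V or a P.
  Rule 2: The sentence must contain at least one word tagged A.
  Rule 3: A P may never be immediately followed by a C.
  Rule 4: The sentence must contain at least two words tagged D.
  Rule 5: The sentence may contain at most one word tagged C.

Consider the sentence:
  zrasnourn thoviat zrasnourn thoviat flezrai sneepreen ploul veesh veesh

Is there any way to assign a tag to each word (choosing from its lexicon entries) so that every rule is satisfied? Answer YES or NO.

Candidates per position — 1:zrasnourn {V,D}; 2:thoviat {D,V}; 3:zrasnourn {V,D}; 4:thoviat {D,V}; 5:flezrai {P,C}; 6:sneepreen {P}; 7:ploul {D}; 8:veesh {A}; 9:veesh {A}.
One satisfying assignment: V D V D P P D A A.
Check: rule 1 ok; rule 2 ok; rule 3 ok; rule 4 ok; rule 5 ok.

YES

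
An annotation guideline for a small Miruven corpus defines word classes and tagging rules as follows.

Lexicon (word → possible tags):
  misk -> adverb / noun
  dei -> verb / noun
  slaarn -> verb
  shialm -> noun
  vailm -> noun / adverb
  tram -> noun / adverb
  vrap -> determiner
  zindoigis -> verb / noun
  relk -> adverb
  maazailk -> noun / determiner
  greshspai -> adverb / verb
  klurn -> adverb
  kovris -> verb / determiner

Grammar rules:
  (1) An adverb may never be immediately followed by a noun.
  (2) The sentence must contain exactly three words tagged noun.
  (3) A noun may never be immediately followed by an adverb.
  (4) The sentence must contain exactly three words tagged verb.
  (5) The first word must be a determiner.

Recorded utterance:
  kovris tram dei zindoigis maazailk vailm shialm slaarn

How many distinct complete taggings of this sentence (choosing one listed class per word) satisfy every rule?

Candidates per position — 1:kovris {verb,determiner}; 2:tram {noun,adverb}; 3:dei {verb,noun}; 4:zindoigis {verb,noun}; 5:maazailk {noun,determiner}; 6:vailm {noun,adverb}; 7:shialm {noun}; 8:slaarn {verb}.
There are 64 candidate sequences in total.
The sequences that satisfy every rule: determiner noun verb verb determiner noun noun verb; determiner adverb verb verb noun noun noun verb.
Count = 2.

2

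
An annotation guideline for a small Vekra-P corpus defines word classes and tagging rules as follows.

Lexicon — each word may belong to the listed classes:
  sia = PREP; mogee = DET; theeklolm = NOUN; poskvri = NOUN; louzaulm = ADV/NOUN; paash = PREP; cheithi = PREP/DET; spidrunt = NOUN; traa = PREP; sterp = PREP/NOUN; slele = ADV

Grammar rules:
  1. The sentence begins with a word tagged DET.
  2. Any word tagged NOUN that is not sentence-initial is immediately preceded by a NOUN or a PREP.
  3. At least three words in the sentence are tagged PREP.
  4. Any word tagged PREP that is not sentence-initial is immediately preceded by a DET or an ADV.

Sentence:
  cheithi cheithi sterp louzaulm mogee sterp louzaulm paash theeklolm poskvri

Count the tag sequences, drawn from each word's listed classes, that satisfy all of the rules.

Candidates per position — 1:cheithi {PREP,DET}; 2:cheithi {PREP,DET}; 3:sterp {PREP,NOUN}; 4:louzaulm {ADV,NOUN}; 5:mogee {DET}; 6:sterp {PREP,NOUN}; 7:louzaulm {ADV,NOUN}; 8:paash {PREP}; 9:theeklolm {NOUN}; 10:poskvri {NOUN}.
There are 64 candidate sequences in total.
The sequences that satisfy every rule: DET PREP NOUN ADV DET PREP ADV PREP NOUN NOUN; DET PREP NOUN NOUN DET PREP ADV PREP NOUN NOUN; DET DET PREP ADV DET PREP ADV PREP NOUN NOUN; DET DET PREP NOUN DET PREP ADV PREP NOUN NOUN.
Count = 4.

4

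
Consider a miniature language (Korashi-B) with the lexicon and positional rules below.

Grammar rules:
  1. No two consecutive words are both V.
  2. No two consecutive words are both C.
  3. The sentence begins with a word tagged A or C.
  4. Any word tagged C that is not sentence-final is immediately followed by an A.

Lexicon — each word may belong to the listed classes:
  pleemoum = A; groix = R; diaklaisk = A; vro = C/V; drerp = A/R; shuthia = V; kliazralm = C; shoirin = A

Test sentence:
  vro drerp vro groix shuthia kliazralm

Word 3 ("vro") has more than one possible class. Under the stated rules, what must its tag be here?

Candidates per position — 1:vro {C,V}; 2:drerp {A,R}; 3:vro {C,V}; 4:groix {R}; 5:shuthia {V}; 6:kliazralm {C}.
Position 1: tagging it V would leave rule 3 unsatisfiable, so it must be C.
Position 2: tagging it R would leave rule 4 unsatisfiable, so it must be A.
Position 3: tagging it C would leave rule 4 unsatisfiable, so it must be V.
The only consistent sequence is: C A V R V C.
Verifying each rule — rule 1 holds; rule 2 holds; rule 3 holds; rule 4 holds.

V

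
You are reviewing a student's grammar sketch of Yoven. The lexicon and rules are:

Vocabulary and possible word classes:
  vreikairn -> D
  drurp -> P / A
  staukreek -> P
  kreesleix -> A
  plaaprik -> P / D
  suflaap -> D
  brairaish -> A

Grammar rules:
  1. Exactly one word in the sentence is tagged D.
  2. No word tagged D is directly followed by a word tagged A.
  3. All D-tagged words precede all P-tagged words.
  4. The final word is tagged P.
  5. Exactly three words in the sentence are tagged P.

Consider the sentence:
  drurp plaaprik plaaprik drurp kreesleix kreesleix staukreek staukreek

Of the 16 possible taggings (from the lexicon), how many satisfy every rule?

1

Candidates per position — 1:drurp {P,A}; 2:plaaprik {P,D}; 3:plaaprik {P,D}; 4:drurp {P,A}; 5:kreesleix {A}; 6:kreesleix {A}; 7:staukreek {P}; 8:staukreek {P}.
There are 16 candidate sequences in total.
The sequences that satisfy every rule: A D P A A A P P.
Count = 1.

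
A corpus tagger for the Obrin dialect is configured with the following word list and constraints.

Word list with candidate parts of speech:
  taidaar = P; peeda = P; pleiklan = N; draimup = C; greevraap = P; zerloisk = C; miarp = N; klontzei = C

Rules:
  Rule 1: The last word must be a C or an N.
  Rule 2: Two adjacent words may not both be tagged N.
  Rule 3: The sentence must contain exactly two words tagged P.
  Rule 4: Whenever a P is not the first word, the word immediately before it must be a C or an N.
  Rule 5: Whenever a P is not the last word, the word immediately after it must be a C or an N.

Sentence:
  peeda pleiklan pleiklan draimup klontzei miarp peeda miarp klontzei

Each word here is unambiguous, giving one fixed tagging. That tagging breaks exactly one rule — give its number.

2

Fixed tagging: P N N C C N P N C.
Rule check: R1 ok, R2 fails, R3 ok, R4 ok, R5 ok.
Only rule 2 fails.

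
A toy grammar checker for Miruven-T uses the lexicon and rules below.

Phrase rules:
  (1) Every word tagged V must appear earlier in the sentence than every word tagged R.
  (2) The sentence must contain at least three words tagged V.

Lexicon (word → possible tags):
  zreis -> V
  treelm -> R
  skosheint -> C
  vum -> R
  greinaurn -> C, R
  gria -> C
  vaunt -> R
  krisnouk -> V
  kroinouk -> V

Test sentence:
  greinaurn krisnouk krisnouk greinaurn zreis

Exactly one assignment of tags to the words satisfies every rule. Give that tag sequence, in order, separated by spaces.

C V V C V

Candidates per position — 1:greinaurn {C,R}; 2:krisnouk {V}; 3:krisnouk {V}; 4:greinaurn {C,R}; 5:zreis {V}.
Word 1 cannot be R — rule 1 would then fail for every completion. It is C.
Word 4 cannot be R — rule 1 would then fail for every completion. It is C.
So the tagging must be: C V V C V.
Rule-by-rule: rule 1 ✓; rule 2 ✓.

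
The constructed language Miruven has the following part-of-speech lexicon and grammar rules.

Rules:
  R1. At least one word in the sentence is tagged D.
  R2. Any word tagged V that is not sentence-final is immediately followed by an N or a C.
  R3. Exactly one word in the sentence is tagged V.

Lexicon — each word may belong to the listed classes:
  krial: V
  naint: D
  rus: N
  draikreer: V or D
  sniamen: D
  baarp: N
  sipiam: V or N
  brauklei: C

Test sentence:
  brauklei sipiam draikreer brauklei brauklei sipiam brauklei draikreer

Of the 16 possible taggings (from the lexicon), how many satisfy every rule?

3

Candidates per position — 1:brauklei {C}; 2:sipiam {V,N}; 3:draikreer {V,D}; 4:brauklei {C}; 5:brauklei {C}; 6:sipiam {V,N}; 7:brauklei {C}; 8:draikreer {V,D}.
There are 16 candidate sequences in total.
The sequences that satisfy every rule: C N V C C N C D; C N D C C V C D; C N D C C N C V.
Count = 3.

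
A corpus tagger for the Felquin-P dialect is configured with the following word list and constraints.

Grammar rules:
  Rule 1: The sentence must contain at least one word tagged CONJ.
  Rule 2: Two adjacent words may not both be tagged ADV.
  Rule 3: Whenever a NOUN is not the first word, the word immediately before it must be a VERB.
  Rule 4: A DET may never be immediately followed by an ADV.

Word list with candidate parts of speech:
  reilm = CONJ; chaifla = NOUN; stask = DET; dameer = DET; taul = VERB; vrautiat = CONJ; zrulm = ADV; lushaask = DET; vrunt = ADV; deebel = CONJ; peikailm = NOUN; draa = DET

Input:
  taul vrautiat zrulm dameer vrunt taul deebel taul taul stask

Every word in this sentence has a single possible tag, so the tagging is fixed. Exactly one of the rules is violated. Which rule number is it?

Fixed tagging: VERB CONJ ADV DET ADV VERB CONJ VERB VERB DET.
Applying the rules: R1 ✓, R2 ✓, R3 ✓, R4 ✗.
Only rule 4 fails.

4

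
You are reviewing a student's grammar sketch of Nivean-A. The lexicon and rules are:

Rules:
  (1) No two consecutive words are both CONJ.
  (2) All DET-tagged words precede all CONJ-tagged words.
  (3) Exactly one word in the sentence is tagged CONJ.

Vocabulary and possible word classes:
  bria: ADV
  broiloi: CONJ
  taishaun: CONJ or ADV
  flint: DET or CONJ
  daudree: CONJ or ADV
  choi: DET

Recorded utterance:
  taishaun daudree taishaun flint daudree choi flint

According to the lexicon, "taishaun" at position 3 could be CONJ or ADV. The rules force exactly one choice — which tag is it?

ADV

Candidates per position — 1:taishaun {CONJ,ADV}; 2:daudree {CONJ,ADV}; 3:taishaun {CONJ,ADV}; 4:flint {DET,CONJ}; 5:daudree {CONJ,ADV}; 6:choi {DET}; 7:flint {DET,CONJ}.
If word 1 were CONJ, no tagging could satisfy rule 2; so word 1 is ADV.
If word 2 were CONJ, no tagging could satisfy rule 2; so word 2 is ADV.
If word 3 were CONJ, no tagging could satisfy rule 2; so word 3 is ADV.
If word 4 were CONJ, no tagging could satisfy rule 2; so word 4 is DET.
If word 5 were CONJ, no tagging could satisfy rule 2; so word 5 is ADV.
If word 7 were DET, no tagging could satisfy rule 3; so word 7 is CONJ.
The only consistent sequence is: ADV ADV ADV DET ADV DET CONJ.
Rule-by-rule: rule 1 satisfied; rule 2 satisfied; rule 3 satisfied.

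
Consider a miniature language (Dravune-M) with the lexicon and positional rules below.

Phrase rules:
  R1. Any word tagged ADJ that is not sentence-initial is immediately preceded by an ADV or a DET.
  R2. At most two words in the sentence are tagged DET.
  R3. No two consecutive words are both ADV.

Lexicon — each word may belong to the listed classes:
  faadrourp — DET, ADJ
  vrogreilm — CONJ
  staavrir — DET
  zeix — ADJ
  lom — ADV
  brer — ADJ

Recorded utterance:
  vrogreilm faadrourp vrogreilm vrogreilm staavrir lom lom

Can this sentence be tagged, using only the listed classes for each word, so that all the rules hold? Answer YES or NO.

NO

Candidates per position — 1:vrogreilm {CONJ}; 2:faadrourp {DET,ADJ}; 3:vrogreilm {CONJ}; 4:vrogreilm {CONJ}; 5:staavrir {DET}; 6:lom {ADV}; 7:lom {ADV}.
Rule 3 cannot be satisfied by any choice of tags from the lexicon.
So there is no consistent tagging.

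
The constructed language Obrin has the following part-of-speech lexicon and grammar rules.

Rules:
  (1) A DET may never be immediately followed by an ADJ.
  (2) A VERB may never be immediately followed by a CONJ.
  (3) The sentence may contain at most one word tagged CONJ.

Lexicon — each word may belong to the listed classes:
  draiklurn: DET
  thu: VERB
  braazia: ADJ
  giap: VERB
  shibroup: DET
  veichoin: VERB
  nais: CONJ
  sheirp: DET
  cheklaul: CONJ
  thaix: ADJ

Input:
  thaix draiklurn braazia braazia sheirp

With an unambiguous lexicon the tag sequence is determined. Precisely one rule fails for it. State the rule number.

1

Fixed tagging: ADJ DET ADJ ADJ DET.
Checking each rule: R1 fail, R2 pass, R3 pass.
Only rule 1 fails.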